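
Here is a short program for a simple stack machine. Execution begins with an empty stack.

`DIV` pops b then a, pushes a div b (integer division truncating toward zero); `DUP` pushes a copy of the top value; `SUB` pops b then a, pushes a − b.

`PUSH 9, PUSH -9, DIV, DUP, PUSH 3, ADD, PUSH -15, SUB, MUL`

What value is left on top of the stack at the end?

-17

PUSH 9   → 9
PUSH -9  → 9 -9
DIV      → -1
DUP      → -1 -1
PUSH 3   → -1 -1 3
ADD      → -1 2
PUSH -15 → -1 2 -15
SUB      → -1 17
MUL      → -17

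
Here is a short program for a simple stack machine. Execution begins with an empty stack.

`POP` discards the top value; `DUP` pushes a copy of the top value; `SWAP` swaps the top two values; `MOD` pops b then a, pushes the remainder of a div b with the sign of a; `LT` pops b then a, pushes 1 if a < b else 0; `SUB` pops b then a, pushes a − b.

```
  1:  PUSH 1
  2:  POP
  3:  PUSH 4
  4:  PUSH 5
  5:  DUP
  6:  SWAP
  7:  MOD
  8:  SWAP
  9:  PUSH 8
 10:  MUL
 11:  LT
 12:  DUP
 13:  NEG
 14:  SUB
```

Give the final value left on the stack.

PUSH 1 : 1
POP    : (empty)
PUSH 4 : 4
PUSH 5 : 4 5
DUP    : 4 5 5
SWAP   : 4 5 5
MOD    : 4 0
SWAP   : 0 4
PUSH 8 : 0 4 8
MUL    : 0 32
LT     : 1
DUP    : 1 1
NEG    : 1 -1
SUB    : 2

2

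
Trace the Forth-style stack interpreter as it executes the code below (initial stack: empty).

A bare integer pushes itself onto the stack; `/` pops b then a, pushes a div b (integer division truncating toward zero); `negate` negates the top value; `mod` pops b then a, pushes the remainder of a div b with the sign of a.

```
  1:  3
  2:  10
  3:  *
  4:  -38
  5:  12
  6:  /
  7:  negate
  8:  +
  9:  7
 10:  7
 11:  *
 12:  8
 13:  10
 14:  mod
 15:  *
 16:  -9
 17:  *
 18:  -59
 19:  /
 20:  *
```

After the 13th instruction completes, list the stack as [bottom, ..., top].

3      → 3
10     → 3 10
*      → 30
-38    → 30 -38
12     → 30 -38 12
/      → 30 -3
negate → 30 3
+      → 33
7      → 33 7
7      → 33 7 7
*      → 33 49
8      → 33 49 8
10     → 33 49 8 10

[33, 49, 8, 10]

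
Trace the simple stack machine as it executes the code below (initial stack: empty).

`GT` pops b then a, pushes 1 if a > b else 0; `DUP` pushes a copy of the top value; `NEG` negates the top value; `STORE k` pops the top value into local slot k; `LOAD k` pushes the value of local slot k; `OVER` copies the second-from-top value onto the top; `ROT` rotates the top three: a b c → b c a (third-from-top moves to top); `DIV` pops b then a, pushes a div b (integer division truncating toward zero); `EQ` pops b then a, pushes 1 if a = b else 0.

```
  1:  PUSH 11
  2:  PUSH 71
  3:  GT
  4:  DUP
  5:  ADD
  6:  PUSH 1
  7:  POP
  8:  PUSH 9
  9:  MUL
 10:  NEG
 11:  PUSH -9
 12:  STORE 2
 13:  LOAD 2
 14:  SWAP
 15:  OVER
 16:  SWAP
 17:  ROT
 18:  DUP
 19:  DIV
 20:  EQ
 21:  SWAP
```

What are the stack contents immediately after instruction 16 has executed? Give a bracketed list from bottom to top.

PUSH 11 -> [11]
PUSH 71 -> [11, 71]
GT      -> [0]
DUP     -> [0, 0]
ADD     -> [0]
PUSH 1  -> [0, 1]
POP     -> [0]
PUSH 9  -> [0, 9]
MUL     -> [0]
NEG     -> [0]
PUSH -9 -> [0, -9]
STORE 2 -> [0]
LOAD 2  -> [0, -9]
SWAP    -> [-9, 0]
OVER    -> [-9, 0, -9]
SWAP    -> [-9, -9, 0]

[-9, -9, 0]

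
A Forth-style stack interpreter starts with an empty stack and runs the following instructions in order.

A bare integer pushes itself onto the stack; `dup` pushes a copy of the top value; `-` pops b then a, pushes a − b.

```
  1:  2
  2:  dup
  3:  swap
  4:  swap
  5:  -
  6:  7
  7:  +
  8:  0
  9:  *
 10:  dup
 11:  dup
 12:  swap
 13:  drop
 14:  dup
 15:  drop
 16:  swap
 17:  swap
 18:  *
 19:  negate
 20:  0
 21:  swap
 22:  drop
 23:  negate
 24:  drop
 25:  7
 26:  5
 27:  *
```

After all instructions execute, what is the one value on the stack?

2       [2]
dup     [2, 2]
swap    [2, 2]
swap    [2, 2]
-       [0]
7       [0, 7]
+       [7]
0       [7, 0]
*       [0]
dup     [0, 0]
dup     [0, 0, 0]
swap    [0, 0, 0]
drop    [0, 0]
dup     [0, 0, 0]
drop    [0, 0]
swap    [0, 0]
swap    [0, 0]
*       [0]
negate  [0]
0       [0, 0]
swap    [0, 0]
drop    [0]
negate  [0]
drop    []
7       [7]
5       [7, 5]
*       [35]

35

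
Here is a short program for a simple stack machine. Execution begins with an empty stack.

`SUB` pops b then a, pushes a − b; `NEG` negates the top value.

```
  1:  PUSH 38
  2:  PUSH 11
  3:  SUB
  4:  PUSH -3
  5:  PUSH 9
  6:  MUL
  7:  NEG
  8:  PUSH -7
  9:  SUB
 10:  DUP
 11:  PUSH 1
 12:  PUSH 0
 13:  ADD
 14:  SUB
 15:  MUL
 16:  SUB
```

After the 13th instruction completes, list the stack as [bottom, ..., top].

PUSH 38 → [38]
PUSH 11 → [38, 11]
SUB     → [27]
PUSH -3 → [27, -3]
PUSH 9  → [27, -3, 9]
MUL     → [27, -27]
NEG     → [27, 27]
PUSH -7 → [27, 27, -7]
SUB     → [27, 34]
DUP     → [27, 34, 34]
PUSH 1  → [27, 34, 34, 1]
PUSH 0  → [27, 34, 34, 1, 0]
ADD     → [27, 34, 34, 1]

[27, 34, 34, 1]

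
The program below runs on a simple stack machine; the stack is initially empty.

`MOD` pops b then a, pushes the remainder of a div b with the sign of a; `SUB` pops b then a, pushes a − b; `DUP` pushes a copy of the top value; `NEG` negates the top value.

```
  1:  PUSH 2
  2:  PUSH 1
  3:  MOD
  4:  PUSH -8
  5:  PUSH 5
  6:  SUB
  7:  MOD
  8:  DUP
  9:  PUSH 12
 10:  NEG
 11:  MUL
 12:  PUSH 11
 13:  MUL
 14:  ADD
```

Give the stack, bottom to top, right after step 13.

PUSH 2  : 2
PUSH 1  : 2 1
MOD     : 0
PUSH -8 : 0 -8
PUSH 5  : 0 -8 5
SUB     : 0 -13
MOD     : 0
DUP     : 0 0
PUSH 12 : 0 0 12
NEG     : 0 0 -12
MUL     : 0 0
PUSH 11 : 0 0 11
MUL     : 0 0

[0, 0]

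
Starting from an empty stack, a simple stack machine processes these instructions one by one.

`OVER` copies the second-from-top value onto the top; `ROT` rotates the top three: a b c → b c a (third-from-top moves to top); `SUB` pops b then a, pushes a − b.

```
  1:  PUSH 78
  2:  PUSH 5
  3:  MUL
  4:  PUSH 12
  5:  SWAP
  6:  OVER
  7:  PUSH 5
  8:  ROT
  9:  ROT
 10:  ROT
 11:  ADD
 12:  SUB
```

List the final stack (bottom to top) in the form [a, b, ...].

PUSH 78 : [78]
PUSH 5  : [78, 5]
MUL     : [390]
PUSH 12 : [390, 12]
SWAP    : [12, 390]
OVER    : [12, 390, 12]
PUSH 5  : [12, 390, 12, 5]
ROT     : [12, 12, 5, 390]
ROT     : [12, 5, 390, 12]
ROT     : [12, 390, 12, 5]
ADD     : [12, 390, 17]
SUB     : [12, 373]

[12, 373]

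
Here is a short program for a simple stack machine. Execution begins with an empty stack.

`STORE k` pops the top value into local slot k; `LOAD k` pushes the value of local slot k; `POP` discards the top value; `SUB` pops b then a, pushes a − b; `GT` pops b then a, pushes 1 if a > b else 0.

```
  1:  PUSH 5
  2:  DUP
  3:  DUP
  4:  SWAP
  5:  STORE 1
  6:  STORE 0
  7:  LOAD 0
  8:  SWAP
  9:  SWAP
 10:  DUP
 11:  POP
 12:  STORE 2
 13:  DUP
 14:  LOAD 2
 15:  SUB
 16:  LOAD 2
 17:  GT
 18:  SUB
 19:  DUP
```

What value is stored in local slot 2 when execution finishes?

PUSH 5  : [5]
DUP     : [5, 5]
DUP     : [5, 5, 5]
SWAP    : [5, 5, 5]
STORE 1 : [5, 5]
STORE 0 : [5]
LOAD 0  : [5, 5]
SWAP    : [5, 5]
SWAP    : [5, 5]
DUP     : [5, 5, 5]
POP     : [5, 5]
STORE 2 : [5]
DUP     : [5, 5]
LOAD 2  : [5, 5, 5]
SUB     : [5, 0]
LOAD 2  : [5, 0, 5]
GT      : [5, 0]
SUB     : [5]
DUP     : [5, 5]

5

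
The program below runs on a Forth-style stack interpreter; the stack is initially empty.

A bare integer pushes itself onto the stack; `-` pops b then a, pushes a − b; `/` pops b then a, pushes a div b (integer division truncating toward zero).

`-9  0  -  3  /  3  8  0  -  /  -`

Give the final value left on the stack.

-9 → [-9]
0  → [-9, 0]
-  → [-9]
3  → [-9, 3]
/  → [-3]
3  → [-3, 3]
8  → [-3, 3, 8]
0  → [-3, 3, 8, 0]
-  → [-3, 3, 8]
/  → [-3, 0]
-  → [-3]

-3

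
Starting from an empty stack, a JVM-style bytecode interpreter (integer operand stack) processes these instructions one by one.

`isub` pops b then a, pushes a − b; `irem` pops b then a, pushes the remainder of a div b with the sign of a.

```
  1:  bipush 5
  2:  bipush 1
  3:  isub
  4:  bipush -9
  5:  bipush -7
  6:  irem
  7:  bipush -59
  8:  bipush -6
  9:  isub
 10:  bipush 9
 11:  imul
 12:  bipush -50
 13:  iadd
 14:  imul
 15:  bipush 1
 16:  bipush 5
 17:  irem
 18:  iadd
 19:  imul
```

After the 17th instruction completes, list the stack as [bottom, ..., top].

[4, 1054, 1]

bipush 5   → [5]
bipush 1   → [5, 1]
isub       → [4]
bipush -9  → [4, -9]
bipush -7  → [4, -9, -7]
irem       → [4, -2]
bipush -59 → [4, -2, -59]
bipush -6  → [4, -2, -59, -6]
isub       → [4, -2, -53]
bipush 9   → [4, -2, -53, 9]
imul       → [4, -2, -477]
bipush -50 → [4, -2, -477, -50]
iadd       → [4, -2, -527]
imul       → [4, 1054]
bipush 1   → [4, 1054, 1]
bipush 5   → [4, 1054, 1, 5]
irem       → [4, 1054, 1]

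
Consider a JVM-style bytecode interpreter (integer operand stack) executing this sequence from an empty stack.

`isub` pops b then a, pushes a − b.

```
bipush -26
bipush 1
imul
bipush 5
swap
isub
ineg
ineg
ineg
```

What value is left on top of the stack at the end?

-31

bipush -26 -> [-26]
bipush 1   -> [-26, 1]
imul       -> [-26]
bipush 5   -> [-26, 5]
swap       -> [5, -26]
isub       -> [31]
ineg       -> [-31]
ineg       -> [31]
ineg       -> [-31]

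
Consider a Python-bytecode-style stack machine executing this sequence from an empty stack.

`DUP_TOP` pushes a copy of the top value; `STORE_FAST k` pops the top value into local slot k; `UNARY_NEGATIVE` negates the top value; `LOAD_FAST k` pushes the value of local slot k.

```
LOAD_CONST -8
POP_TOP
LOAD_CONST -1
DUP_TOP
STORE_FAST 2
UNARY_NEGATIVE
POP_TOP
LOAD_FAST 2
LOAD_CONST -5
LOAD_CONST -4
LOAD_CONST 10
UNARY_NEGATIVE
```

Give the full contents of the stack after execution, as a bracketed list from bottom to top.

[-1, -5, -4, -10]

LOAD_CONST -8  → -8
POP_TOP        → (empty)
LOAD_CONST -1  → -1
DUP_TOP        → -1 -1
STORE_FAST 2   → -1
UNARY_NEGATIVE → 1
POP_TOP        → (empty)
LOAD_FAST 2    → -1
LOAD_CONST -5  → -1 -5
LOAD_CONST -4  → -1 -5 -4
LOAD_CONST 10  → -1 -5 -4 10
UNARY_NEGATIVE → -1 -5 -4 -10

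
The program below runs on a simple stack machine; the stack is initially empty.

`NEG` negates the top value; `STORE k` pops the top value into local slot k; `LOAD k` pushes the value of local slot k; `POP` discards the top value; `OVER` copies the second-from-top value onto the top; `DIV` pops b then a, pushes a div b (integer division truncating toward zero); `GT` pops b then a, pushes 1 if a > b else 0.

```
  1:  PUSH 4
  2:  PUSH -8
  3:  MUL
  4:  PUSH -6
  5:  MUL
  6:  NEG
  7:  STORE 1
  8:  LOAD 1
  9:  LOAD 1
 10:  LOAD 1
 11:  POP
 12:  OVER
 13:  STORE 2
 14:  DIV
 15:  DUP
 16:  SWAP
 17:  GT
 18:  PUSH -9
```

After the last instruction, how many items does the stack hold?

2

PUSH 4  : [4]
PUSH -8 : [4, -8]
MUL     : [-32]
PUSH -6 : [-32, -6]
MUL     : [192]
NEG     : [-192]
STORE 1 : []
LOAD 1  : [-192]
LOAD 1  : [-192, -192]
LOAD 1  : [-192, -192, -192]
POP     : [-192, -192]
OVER    : [-192, -192, -192]
STORE 2 : [-192, -192]
DIV     : [1]
DUP     : [1, 1]
SWAP    : [1, 1]
GT      : [0]
PUSH -9 : [0, -9]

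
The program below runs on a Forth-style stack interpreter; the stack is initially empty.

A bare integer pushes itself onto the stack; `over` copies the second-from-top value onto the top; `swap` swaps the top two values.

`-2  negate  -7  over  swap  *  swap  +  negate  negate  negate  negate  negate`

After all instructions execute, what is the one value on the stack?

-2     : -2
negate : 2
-7     : 2 -7
over   : 2 -7 2
swap   : 2 2 -7
*      : 2 -14
swap   : -14 2
+      : -12
negate : 12
negate : -12
negate : 12
negate : -12
negate : 12

12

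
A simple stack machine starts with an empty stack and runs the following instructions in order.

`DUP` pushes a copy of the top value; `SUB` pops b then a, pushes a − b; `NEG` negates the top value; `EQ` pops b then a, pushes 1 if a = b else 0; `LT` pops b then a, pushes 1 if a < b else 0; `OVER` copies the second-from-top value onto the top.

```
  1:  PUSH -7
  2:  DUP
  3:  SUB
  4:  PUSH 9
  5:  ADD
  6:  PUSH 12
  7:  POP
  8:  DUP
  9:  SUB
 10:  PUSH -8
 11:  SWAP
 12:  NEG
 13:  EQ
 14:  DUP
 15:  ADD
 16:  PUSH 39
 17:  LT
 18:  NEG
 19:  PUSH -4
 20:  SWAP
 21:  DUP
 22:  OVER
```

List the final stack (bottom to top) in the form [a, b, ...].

PUSH -7 : -7
DUP     : -7 -7
SUB     : 0
PUSH 9  : 0 9
ADD     : 9
PUSH 12 : 9 12
POP     : 9
DUP     : 9 9
SUB     : 0
PUSH -8 : 0 -8
SWAP    : -8 0
NEG     : -8 0
EQ      : 0
DUP     : 0 0
ADD     : 0
PUSH 39 : 0 39
LT      : 1
NEG     : -1
PUSH -4 : -1 -4
SWAP    : -4 -1
DUP     : -4 -1 -1
OVER    : -4 -1 -1 -1

[-4, -1, -1, -1]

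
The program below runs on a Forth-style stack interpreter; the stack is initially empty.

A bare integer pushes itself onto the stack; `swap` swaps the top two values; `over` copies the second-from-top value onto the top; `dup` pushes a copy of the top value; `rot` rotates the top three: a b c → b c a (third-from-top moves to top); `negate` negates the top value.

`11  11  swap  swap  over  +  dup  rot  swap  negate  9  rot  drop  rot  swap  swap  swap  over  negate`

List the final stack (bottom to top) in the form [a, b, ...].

11     → [11]
11     → [11, 11]
swap   → [11, 11]
swap   → [11, 11]
over   → [11, 11, 11]
+      → [11, 22]
dup    → [11, 22, 22]
rot    → [22, 22, 11]
swap   → [22, 11, 22]
negate → [22, 11, -22]
9      → [22, 11, -22, 9]
rot    → [22, -22, 9, 11]
drop   → [22, -22, 9]
rot    → [-22, 9, 22]
swap   → [-22, 22, 9]
swap   → [-22, 9, 22]
swap   → [-22, 22, 9]
over   → [-22, 22, 9, 22]
negate → [-22, 22, 9, -22]

[-22, 22, 9, -22]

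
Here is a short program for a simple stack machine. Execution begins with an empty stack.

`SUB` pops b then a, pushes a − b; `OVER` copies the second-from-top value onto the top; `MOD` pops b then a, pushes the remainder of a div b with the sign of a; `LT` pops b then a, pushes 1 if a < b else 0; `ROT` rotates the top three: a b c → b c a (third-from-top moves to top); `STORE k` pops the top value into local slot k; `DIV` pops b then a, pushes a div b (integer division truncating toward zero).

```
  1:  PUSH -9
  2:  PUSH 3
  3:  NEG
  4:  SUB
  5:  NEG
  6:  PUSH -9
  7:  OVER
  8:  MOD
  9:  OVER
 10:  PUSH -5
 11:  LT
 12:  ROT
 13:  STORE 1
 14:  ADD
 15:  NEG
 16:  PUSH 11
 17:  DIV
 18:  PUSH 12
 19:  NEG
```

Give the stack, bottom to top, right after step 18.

[0, 12]

PUSH -9 -> [-9]
PUSH 3  -> [-9, 3]
NEG     -> [-9, -3]
SUB     -> [-6]
NEG     -> [6]
PUSH -9 -> [6, -9]
OVER    -> [6, -9, 6]
MOD     -> [6, -3]
OVER    -> [6, -3, 6]
PUSH -5 -> [6, -3, 6, -5]
LT      -> [6, -3, 0]
ROT     -> [-3, 0, 6]
STORE 1 -> [-3, 0]
ADD     -> [-3]
NEG     -> [3]
PUSH 11 -> [3, 11]
DIV     -> [0]
PUSH 12 -> [0, 12]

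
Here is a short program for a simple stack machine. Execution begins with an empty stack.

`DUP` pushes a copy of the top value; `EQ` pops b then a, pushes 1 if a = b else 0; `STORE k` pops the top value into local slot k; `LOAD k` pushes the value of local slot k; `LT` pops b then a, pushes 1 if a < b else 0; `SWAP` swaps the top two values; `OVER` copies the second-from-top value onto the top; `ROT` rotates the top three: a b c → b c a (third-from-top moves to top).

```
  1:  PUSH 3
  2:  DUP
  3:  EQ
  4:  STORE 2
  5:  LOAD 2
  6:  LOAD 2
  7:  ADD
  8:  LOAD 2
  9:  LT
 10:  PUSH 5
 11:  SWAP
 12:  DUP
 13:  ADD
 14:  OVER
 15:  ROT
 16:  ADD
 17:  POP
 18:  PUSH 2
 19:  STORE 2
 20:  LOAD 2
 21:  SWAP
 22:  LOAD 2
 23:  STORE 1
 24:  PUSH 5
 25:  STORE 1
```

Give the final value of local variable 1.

PUSH 3  : [3]
DUP     : [3, 3]
EQ      : [1]
STORE 2 : []
LOAD 2  : [1]
LOAD 2  : [1, 1]
ADD     : [2]
LOAD 2  : [2, 1]
LT      : [0]
PUSH 5  : [0, 5]
SWAP    : [5, 0]
DUP     : [5, 0, 0]
ADD     : [5, 0]
OVER    : [5, 0, 5]
ROT     : [0, 5, 5]
ADD     : [0, 10]
POP     : [0]
PUSH 2  : [0, 2]
STORE 2 : [0]
LOAD 2  : [0, 2]
SWAP    : [2, 0]
LOAD 2  : [2, 0, 2]
STORE 1 : [2, 0]
PUSH 5  : [2, 0, 5]
STORE 1 : [2, 0]

5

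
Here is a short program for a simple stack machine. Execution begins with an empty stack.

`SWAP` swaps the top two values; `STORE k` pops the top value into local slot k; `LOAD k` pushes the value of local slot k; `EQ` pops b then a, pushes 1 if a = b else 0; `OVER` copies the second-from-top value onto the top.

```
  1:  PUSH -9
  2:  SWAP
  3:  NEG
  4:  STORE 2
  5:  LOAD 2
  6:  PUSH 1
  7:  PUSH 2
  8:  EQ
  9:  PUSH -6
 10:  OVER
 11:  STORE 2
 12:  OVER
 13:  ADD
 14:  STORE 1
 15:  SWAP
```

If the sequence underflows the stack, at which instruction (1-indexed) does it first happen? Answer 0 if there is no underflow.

2

PUSH -9 → -9
SWAP  — needs 2 operands, stack has 1 → underflow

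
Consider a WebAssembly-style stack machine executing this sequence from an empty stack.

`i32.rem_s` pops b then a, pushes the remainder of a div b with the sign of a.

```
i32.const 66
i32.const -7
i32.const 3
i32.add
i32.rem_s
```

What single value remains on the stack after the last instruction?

i32.const 66 → [66]
i32.const -7 → [66, -7]
i32.const 3  → [66, -7, 3]
i32.add      → [66, -4]
i32.rem_s    → [2]

2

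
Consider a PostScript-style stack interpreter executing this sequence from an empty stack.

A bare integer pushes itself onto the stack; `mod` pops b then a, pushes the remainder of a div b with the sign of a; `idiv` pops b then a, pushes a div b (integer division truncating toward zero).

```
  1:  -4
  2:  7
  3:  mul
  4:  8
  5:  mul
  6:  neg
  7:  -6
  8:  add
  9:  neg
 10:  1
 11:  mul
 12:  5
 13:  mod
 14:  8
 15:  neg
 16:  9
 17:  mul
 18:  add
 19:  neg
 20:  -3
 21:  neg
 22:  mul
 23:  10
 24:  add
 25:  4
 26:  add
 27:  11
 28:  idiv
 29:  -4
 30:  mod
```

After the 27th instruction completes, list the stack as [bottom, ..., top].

[239, 11]

-4  : -4
7   : -4 7
mul : -28
8   : -28 8
mul : -224
neg : 224
-6  : 224 -6
add : 218
neg : -218
1   : -218 1
mul : -218
5   : -218 5
mod : -3
8   : -3 8
neg : -3 -8
9   : -3 -8 9
mul : -3 -72
add : -75
neg : 75
-3  : 75 -3
neg : 75 3
mul : 225
10  : 225 10
add : 235
4   : 235 4
add : 239
11  : 239 11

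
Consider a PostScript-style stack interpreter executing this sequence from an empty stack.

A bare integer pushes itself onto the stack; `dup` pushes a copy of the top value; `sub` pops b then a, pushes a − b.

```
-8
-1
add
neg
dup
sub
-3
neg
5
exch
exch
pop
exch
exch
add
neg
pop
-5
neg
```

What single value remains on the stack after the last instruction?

-8   : -8
-1   : -8 -1
add  : -9
neg  : 9
dup  : 9 9
sub  : 0
-3   : 0 -3
neg  : 0 3
5    : 0 3 5
exch : 0 5 3
exch : 0 3 5
pop  : 0 3
exch : 3 0
exch : 0 3
add  : 3
neg  : -3
pop  : (empty)
-5   : -5
neg  : 5

5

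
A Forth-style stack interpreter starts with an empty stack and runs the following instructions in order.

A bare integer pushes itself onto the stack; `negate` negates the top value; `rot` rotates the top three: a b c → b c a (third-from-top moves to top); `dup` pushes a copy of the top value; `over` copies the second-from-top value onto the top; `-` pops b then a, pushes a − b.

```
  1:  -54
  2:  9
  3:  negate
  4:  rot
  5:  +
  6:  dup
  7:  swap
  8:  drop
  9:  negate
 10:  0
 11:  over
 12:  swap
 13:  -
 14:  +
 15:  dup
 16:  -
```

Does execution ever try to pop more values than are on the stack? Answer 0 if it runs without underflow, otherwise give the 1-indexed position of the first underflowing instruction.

4

-54     -54
9       -54 9
negate  -54 -9
rot  — needs 3 operands, stack has 2 → underflow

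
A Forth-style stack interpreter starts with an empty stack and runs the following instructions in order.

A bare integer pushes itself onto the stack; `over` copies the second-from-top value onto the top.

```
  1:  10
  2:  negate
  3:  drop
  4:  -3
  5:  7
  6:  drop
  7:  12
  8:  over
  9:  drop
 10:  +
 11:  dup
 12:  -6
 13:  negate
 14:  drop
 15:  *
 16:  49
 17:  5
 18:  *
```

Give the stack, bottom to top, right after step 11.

[9, 9]

10     -> [10]
negate -> [-10]
drop   -> []
-3     -> [-3]
7      -> [-3, 7]
drop   -> [-3]
12     -> [-3, 12]
over   -> [-3, 12, -3]
drop   -> [-3, 12]
+      -> [9]
dup    -> [9, 9]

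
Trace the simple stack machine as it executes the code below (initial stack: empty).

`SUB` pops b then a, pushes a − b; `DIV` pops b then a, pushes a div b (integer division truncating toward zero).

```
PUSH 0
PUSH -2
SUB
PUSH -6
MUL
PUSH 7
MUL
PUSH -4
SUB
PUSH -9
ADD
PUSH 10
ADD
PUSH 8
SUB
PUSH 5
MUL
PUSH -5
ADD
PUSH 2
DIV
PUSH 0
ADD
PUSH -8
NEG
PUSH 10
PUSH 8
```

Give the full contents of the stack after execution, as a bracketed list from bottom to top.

PUSH 0  → [0]
PUSH -2 → [0, -2]
SUB     → [2]
PUSH -6 → [2, -6]
MUL     → [-12]
PUSH 7  → [-12, 7]
MUL     → [-84]
PUSH -4 → [-84, -4]
SUB     → [-80]
PUSH -9 → [-80, -9]
ADD     → [-89]
PUSH 10 → [-89, 10]
ADD     → [-79]
PUSH 8  → [-79, 8]
SUB     → [-87]
PUSH 5  → [-87, 5]
MUL     → [-435]
PUSH -5 → [-435, -5]
ADD     → [-440]
PUSH 2  → [-440, 2]
DIV     → [-220]
PUSH 0  → [-220, 0]
ADD     → [-220]
PUSH -8 → [-220, -8]
NEG     → [-220, 8]
PUSH 10 → [-220, 8, 10]
PUSH 8  → [-220, 8, 10, 8]

[-220, 8, 10, 8]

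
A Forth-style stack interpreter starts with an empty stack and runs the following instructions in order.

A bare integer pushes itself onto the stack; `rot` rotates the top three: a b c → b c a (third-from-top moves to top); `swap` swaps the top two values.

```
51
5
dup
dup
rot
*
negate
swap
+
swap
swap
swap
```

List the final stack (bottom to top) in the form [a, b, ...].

[-20, 51]

51     → 51
5      → 51 5
dup    → 51 5 5
dup    → 51 5 5 5
rot    → 51 5 5 5
*      → 51 5 25
negate → 51 5 -25
swap   → 51 -25 5
+      → 51 -20
swap   → -20 51
swap   → 51 -20
swap   → -20 51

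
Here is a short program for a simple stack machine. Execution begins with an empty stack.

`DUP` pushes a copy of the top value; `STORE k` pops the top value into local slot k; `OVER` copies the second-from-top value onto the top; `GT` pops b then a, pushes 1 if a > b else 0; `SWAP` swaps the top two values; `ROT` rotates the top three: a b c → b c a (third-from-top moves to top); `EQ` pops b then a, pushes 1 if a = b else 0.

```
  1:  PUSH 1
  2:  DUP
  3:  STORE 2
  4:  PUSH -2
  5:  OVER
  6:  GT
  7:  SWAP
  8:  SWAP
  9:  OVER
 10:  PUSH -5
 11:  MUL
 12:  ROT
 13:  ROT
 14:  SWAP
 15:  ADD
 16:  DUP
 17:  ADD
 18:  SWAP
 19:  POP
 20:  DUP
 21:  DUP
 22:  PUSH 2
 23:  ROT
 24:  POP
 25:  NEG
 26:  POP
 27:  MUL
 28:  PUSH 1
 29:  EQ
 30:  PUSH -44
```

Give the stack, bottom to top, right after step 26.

PUSH 1  : 1
DUP     : 1 1
STORE 2 : 1
PUSH -2 : 1 -2
OVER    : 1 -2 1
GT      : 1 0
SWAP    : 0 1
SWAP    : 1 0
OVER    : 1 0 1
PUSH -5 : 1 0 1 -5
MUL     : 1 0 -5
ROT     : 0 -5 1
ROT     : -5 1 0
SWAP    : -5 0 1
ADD     : -5 1
DUP     : -5 1 1
ADD     : -5 2
SWAP    : 2 -5
POP     : 2
DUP     : 2 2
DUP     : 2 2 2
PUSH 2  : 2 2 2 2
ROT     : 2 2 2 2
POP     : 2 2 2
NEG     : 2 2 -2
POP     : 2 2

[2, 2]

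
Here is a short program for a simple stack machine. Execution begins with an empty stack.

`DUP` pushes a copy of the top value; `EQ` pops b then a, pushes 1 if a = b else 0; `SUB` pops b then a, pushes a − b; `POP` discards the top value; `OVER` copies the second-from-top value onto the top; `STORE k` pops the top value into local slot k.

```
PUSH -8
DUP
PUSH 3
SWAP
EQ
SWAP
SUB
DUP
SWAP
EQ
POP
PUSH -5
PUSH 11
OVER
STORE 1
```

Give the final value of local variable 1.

PUSH -8 → [-8]
DUP     → [-8, -8]
PUSH 3  → [-8, -8, 3]
SWAP    → [-8, 3, -8]
EQ      → [-8, 0]
SWAP    → [0, -8]
SUB     → [8]
DUP     → [8, 8]
SWAP    → [8, 8]
EQ      → [1]
POP     → []
PUSH -5 → [-5]
PUSH 11 → [-5, 11]
OVER    → [-5, 11, -5]
STORE 1 → [-5, 11]

-5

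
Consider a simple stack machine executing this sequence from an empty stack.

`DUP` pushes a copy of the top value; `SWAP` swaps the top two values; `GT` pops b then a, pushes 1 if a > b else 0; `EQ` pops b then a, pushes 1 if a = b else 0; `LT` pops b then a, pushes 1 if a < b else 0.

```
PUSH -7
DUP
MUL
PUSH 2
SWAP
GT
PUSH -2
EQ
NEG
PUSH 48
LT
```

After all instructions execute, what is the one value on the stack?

PUSH -7  [-7]
DUP      [-7, -7]
MUL      [49]
PUSH 2   [49, 2]
SWAP     [2, 49]
GT       [0]
PUSH -2  [0, -2]
EQ       [0]
NEG      [0]
PUSH 48  [0, 48]
LT       [1]

1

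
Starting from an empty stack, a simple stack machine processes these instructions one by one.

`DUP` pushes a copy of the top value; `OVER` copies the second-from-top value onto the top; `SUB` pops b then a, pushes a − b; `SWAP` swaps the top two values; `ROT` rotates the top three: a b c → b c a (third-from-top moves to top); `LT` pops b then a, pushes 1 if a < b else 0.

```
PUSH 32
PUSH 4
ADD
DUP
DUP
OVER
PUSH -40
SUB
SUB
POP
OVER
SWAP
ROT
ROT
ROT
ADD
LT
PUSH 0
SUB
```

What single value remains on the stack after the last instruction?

PUSH 32  : [32]
PUSH 4   : [32, 4]
ADD      : [36]
DUP      : [36, 36]
DUP      : [36, 36, 36]
OVER     : [36, 36, 36, 36]
PUSH -40 : [36, 36, 36, 36, -40]
SUB      : [36, 36, 36, 76]
SUB      : [36, 36, -40]
POP      : [36, 36]
OVER     : [36, 36, 36]
SWAP     : [36, 36, 36]
ROT      : [36, 36, 36]
ROT      : [36, 36, 36]
ROT      : [36, 36, 36]
ADD      : [36, 72]
LT       : [1]
PUSH 0   : [1, 0]
SUB      : [1]

1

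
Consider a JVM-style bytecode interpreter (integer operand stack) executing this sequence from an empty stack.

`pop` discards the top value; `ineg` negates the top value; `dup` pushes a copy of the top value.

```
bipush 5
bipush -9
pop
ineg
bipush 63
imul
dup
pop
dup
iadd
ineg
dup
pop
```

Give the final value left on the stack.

630

bipush 5   [5]
bipush -9  [5, -9]
pop        [5]
ineg       [-5]
bipush 63  [-5, 63]
imul       [-315]
dup        [-315, -315]
pop        [-315]
dup        [-315, -315]
iadd       [-630]
ineg       [630]
dup        [630, 630]
pop        [630]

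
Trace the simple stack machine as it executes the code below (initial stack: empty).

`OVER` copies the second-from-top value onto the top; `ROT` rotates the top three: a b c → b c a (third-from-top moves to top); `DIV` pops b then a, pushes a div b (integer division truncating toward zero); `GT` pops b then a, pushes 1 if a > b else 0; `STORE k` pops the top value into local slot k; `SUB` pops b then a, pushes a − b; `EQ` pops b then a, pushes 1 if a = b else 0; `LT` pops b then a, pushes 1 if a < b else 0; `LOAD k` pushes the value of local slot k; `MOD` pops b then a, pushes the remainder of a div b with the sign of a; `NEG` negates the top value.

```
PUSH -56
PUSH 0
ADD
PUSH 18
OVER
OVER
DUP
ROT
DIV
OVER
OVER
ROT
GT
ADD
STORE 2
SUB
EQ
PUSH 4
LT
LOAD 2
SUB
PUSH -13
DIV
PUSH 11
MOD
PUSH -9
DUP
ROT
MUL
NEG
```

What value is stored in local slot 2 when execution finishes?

18

PUSH -56 → [-56]
PUSH 0   → [-56, 0]
ADD      → [-56]
PUSH 18  → [-56, 18]
OVER     → [-56, 18, -56]
OVER     → [-56, 18, -56, 18]
DUP      → [-56, 18, -56, 18, 18]
ROT      → [-56, 18, 18, 18, -56]
DIV      → [-56, 18, 18, 0]
OVER     → [-56, 18, 18, 0, 18]
OVER     → [-56, 18, 18, 0, 18, 0]
ROT      → [-56, 18, 18, 18, 0, 0]
GT       → [-56, 18, 18, 18, 0]
ADD      → [-56, 18, 18, 18]
STORE 2  → [-56, 18, 18]
SUB      → [-56, 0]
EQ       → [0]
PUSH 4   → [0, 4]
LT       → [1]
LOAD 2   → [1, 18]
SUB      → [-17]
PUSH -13 → [-17, -13]
DIV      → [1]
PUSH 11  → [1, 11]
MOD      → [1]
PUSH -9  → [1, -9]
DUP      → [1, -9, -9]
ROT      → [-9, -9, 1]
MUL      → [-9, -9]
NEG      → [-9, 9]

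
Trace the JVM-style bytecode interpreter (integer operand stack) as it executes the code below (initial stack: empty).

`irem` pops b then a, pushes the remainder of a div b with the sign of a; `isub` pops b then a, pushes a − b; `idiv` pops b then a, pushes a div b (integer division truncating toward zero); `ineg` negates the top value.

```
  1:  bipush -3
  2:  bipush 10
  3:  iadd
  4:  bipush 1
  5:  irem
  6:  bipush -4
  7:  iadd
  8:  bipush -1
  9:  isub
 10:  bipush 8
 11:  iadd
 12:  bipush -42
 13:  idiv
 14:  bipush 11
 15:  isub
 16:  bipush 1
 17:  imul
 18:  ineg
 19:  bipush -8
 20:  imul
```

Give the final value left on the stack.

-88

bipush -3  → [-3]
bipush 10  → [-3, 10]
iadd       → [7]
bipush 1   → [7, 1]
irem       → [0]
bipush -4  → [0, -4]
iadd       → [-4]
bipush -1  → [-4, -1]
isub       → [-3]
bipush 8   → [-3, 8]
iadd       → [5]
bipush -42 → [5, -42]
idiv       → [0]
bipush 11  → [0, 11]
isub       → [-11]
bipush 1   → [-11, 1]
imul       → [-11]
ineg       → [11]
bipush -8  → [11, -8]
imul       → [-88]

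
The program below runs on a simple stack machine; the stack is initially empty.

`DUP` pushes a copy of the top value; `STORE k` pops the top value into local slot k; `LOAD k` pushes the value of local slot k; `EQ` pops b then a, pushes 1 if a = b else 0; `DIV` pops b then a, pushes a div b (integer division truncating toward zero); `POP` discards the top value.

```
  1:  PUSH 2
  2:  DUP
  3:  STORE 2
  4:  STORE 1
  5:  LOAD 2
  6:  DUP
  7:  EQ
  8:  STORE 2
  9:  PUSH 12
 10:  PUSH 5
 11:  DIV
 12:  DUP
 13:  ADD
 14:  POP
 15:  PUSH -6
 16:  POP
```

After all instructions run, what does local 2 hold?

1

PUSH 2  : [2]
DUP     : [2, 2]
STORE 2 : [2]
STORE 1 : []
LOAD 2  : [2]
DUP     : [2, 2]
EQ      : [1]
STORE 2 : []
PUSH 12 : [12]
PUSH 5  : [12, 5]
DIV     : [2]
DUP     : [2, 2]
ADD     : [4]
POP     : []
PUSH -6 : [-6]
POP     : []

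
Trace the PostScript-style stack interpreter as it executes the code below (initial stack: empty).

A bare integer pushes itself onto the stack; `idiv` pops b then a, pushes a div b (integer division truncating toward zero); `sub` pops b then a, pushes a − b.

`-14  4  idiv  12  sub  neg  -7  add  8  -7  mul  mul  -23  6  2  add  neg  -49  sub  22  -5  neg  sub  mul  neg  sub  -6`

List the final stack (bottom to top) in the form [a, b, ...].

[-448, 674, -6]

-14   [-14]
4     [-14, 4]
idiv  [-3]
12    [-3, 12]
sub   [-15]
neg   [15]
-7    [15, -7]
add   [8]
8     [8, 8]
-7    [8, 8, -7]
mul   [8, -56]
mul   [-448]
-23   [-448, -23]
6     [-448, -23, 6]
2     [-448, -23, 6, 2]
add   [-448, -23, 8]
neg   [-448, -23, -8]
-49   [-448, -23, -8, -49]
sub   [-448, -23, 41]
22    [-448, -23, 41, 22]
-5    [-448, -23, 41, 22, -5]
neg   [-448, -23, 41, 22, 5]
sub   [-448, -23, 41, 17]
mul   [-448, -23, 697]
neg   [-448, -23, -697]
sub   [-448, 674]
-6    [-448, 674, -6]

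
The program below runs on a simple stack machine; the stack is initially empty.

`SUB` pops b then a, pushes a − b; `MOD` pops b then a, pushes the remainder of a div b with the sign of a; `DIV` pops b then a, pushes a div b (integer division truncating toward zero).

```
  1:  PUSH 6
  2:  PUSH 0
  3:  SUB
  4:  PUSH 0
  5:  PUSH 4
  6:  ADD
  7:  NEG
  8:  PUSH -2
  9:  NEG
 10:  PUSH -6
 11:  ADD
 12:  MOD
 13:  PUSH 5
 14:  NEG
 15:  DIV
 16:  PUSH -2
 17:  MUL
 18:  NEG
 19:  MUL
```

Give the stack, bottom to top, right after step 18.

PUSH 6  → 6
PUSH 0  → 6 0
SUB     → 6
PUSH 0  → 6 0
PUSH 4  → 6 0 4
ADD     → 6 4
NEG     → 6 -4
PUSH -2 → 6 -4 -2
NEG     → 6 -4 2
PUSH -6 → 6 -4 2 -6
ADD     → 6 -4 -4
MOD     → 6 0
PUSH 5  → 6 0 5
NEG     → 6 0 -5
DIV     → 6 0
PUSH -2 → 6 0 -2
MUL     → 6 0
NEG     → 6 0

[6, 0]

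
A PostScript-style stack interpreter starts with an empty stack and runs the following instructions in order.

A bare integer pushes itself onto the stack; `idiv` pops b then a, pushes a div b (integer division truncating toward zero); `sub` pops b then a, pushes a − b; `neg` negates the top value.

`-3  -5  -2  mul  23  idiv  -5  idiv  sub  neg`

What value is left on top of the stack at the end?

-3    -3
-5    -3 -5
-2    -3 -5 -2
mul   -3 10
23    -3 10 23
idiv  -3 0
-5    -3 0 -5
idiv  -3 0
sub   -3
neg   3

3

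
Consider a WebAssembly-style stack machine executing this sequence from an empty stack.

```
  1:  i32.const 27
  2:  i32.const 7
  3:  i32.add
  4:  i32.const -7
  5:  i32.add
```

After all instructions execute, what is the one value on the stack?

27

i32.const 27 : [27]
i32.const 7  : [27, 7]
i32.add      : [34]
i32.const -7 : [34, -7]
i32.add      : [27]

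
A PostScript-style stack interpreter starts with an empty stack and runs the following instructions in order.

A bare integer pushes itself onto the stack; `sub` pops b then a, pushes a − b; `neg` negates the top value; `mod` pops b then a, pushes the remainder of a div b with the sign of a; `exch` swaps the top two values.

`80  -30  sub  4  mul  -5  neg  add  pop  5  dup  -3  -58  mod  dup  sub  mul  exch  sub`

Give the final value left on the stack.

-5

80   : [80]
-30  : [80, -30]
sub  : [110]
4    : [110, 4]
mul  : [440]
-5   : [440, -5]
neg  : [440, 5]
add  : [445]
pop  : []
5    : [5]
dup  : [5, 5]
-3   : [5, 5, -3]
-58  : [5, 5, -3, -58]
mod  : [5, 5, -3]
dup  : [5, 5, -3, -3]
sub  : [5, 5, 0]
mul  : [5, 0]
exch : [0, 5]
sub  : [-5]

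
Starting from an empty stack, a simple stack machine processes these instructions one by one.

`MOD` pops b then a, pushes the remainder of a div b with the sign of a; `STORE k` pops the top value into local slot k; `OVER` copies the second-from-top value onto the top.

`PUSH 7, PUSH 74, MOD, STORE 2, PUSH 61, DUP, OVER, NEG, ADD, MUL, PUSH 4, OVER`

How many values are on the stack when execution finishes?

3

PUSH 7  -> 7
PUSH 74 -> 7 74
MOD     -> 7
STORE 2 -> (empty)
PUSH 61 -> 61
DUP     -> 61 61
OVER    -> 61 61 61
NEG     -> 61 61 -61
ADD     -> 61 0
MUL     -> 0
PUSH 4  -> 0 4
OVER    -> 0 4 0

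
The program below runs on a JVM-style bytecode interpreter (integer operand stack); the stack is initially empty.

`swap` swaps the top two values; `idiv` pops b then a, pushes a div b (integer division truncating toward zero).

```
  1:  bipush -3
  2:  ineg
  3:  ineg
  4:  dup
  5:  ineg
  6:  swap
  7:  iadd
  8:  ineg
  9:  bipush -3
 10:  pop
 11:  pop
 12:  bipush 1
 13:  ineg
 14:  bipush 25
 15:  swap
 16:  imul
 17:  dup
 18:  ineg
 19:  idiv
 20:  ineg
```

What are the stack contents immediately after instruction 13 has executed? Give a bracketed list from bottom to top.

bipush -3 → [-3]
ineg      → [3]
ineg      → [-3]
dup       → [-3, -3]
ineg      → [-3, 3]
swap      → [3, -3]
iadd      → [0]
ineg      → [0]
bipush -3 → [0, -3]
pop       → [0]
pop       → []
bipush 1  → [1]
ineg      → [-1]

[-1]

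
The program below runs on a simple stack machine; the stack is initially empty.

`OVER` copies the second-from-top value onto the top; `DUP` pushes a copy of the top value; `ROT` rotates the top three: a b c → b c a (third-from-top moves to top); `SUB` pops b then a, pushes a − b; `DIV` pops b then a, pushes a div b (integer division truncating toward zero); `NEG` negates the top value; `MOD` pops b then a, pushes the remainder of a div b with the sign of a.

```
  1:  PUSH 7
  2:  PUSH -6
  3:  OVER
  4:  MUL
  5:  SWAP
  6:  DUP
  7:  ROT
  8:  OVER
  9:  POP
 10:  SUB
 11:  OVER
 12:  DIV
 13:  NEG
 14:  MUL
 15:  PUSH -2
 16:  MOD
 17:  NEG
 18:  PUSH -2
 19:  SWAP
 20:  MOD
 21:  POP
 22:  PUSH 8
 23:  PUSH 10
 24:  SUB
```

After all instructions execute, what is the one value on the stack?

-2

PUSH 7  : 7
PUSH -6 : 7 -6
OVER    : 7 -6 7
MUL     : 7 -42
SWAP    : -42 7
DUP     : -42 7 7
ROT     : 7 7 -42
OVER    : 7 7 -42 7
POP     : 7 7 -42
SUB     : 7 49
OVER    : 7 49 7
DIV     : 7 7
NEG     : 7 -7
MUL     : -49
PUSH -2 : -49 -2
MOD     : -1
NEG     : 1
PUSH -2 : 1 -2
SWAP    : -2 1
MOD     : 0
POP     : (empty)
PUSH 8  : 8
PUSH 10 : 8 10
SUB     : -2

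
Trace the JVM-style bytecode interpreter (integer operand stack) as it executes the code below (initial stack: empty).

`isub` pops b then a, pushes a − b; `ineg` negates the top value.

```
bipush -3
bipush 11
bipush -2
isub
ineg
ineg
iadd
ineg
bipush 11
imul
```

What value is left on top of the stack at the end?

bipush -3  -3
bipush 11  -3 11
bipush -2  -3 11 -2
isub       -3 13
ineg       -3 -13
ineg       -3 13
iadd       10
ineg       -10
bipush 11  -10 11
imul       -110

-110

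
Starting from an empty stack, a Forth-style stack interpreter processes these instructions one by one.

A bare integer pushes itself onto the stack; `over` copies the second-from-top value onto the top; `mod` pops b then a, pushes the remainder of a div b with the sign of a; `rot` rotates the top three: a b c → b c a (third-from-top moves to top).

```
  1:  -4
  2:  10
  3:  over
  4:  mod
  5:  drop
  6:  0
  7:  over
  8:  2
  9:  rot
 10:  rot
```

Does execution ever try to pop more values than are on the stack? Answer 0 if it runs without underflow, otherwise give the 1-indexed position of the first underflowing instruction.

-4   : [-4]
10   : [-4, 10]
over : [-4, 10, -4]
mod  : [-4, 2]
drop : [-4]
0    : [-4, 0]
over : [-4, 0, -4]
2    : [-4, 0, -4, 2]
rot  : [-4, -4, 2, 0]
rot  : [-4, 2, 0, -4]

0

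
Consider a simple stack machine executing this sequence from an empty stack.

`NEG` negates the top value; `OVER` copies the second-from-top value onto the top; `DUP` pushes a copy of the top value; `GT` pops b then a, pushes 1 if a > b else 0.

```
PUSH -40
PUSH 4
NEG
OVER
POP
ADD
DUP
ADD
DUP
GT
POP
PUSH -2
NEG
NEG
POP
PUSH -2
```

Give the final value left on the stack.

-2

PUSH -40 -> [-40]
PUSH 4   -> [-40, 4]
NEG      -> [-40, -4]
OVER     -> [-40, -4, -40]
POP      -> [-40, -4]
ADD      -> [-44]
DUP      -> [-44, -44]
ADD      -> [-88]
DUP      -> [-88, -88]
GT       -> [0]
POP      -> []
PUSH -2  -> [-2]
NEG      -> [2]
NEG      -> [-2]
POP      -> []
PUSH -2  -> [-2]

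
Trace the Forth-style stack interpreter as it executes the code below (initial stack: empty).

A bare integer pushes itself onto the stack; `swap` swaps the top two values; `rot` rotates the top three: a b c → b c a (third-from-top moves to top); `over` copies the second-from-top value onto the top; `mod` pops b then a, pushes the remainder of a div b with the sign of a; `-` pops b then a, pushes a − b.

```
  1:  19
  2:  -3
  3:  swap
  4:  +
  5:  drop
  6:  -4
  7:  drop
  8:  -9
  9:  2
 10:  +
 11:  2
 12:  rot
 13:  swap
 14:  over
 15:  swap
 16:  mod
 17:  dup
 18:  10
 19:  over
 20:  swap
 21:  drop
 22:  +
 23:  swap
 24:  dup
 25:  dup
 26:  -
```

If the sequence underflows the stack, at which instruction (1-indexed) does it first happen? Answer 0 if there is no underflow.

19   -> 19
-3   -> 19 -3
swap -> -3 19
+    -> 16
drop -> (empty)
-4   -> -4
drop -> (empty)
-9   -> -9
2    -> -9 2
+    -> -7
2    -> -7 2
rot  — needs 3 operands, stack has 2 → underflow

12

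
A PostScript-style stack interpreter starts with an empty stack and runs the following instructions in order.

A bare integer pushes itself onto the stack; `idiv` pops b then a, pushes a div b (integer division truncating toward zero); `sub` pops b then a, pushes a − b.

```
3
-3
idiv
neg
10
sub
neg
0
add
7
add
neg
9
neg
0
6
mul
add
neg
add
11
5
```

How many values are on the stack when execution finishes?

3    : [3]
-3   : [3, -3]
idiv : [-1]
neg  : [1]
10   : [1, 10]
sub  : [-9]
neg  : [9]
0    : [9, 0]
add  : [9]
7    : [9, 7]
add  : [16]
neg  : [-16]
9    : [-16, 9]
neg  : [-16, -9]
0    : [-16, -9, 0]
6    : [-16, -9, 0, 6]
mul  : [-16, -9, 0]
add  : [-16, -9]
neg  : [-16, 9]
add  : [-7]
11   : [-7, 11]
5    : [-7, 11, 5]

3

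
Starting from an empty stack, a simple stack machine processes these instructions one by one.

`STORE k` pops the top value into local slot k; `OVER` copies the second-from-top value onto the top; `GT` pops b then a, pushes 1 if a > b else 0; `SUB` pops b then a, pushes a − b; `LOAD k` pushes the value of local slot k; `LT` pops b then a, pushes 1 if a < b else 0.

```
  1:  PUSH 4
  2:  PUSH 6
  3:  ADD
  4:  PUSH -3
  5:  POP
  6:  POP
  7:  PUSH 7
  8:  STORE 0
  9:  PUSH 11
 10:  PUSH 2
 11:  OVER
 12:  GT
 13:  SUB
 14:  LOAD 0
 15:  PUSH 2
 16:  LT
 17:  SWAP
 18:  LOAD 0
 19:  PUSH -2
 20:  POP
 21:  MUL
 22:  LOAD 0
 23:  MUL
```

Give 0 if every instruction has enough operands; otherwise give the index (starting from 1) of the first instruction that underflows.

0

PUSH 4   4
PUSH 6   4 6
ADD      10
PUSH -3  10 -3
POP      10
POP      (empty)
PUSH 7   7
STORE 0  (empty)
PUSH 11  11
PUSH 2   11 2
OVER     11 2 11
GT       11 0
SUB      11
LOAD 0   11 7
PUSH 2   11 7 2
LT       11 0
SWAP     0 11
LOAD 0   0 11 7
PUSH -2  0 11 7 -2
POP      0 11 7
MUL      0 77
LOAD 0   0 77 7
MUL      0 539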